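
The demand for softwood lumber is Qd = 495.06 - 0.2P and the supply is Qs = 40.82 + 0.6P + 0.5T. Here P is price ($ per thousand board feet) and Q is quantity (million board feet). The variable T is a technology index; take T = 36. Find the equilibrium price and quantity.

P* = 545.3, Q* = 386

With T = 36, supply is Qs = 58.82 + 0.6P.
Equating demand and supply, 495.06 - 0.2P = 58.82 + 0.6P gives 0.8P = 436.24, so P* = 545.3.
Substitute back: Q* = 495.06 - 0.2(545.3) = 386.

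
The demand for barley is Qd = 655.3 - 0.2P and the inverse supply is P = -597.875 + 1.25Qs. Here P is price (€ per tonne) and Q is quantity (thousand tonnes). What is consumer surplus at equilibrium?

Consumer surplus = 960690.025

Rewriting in direct form: Qs = 478.3 + 0.8P.
Equating demand and supply, 655.3 - 0.2P = 478.3 + 0.8P gives P = 177, so P* = 177.
Substitute back: Q* = 655.3 - 0.2(177) = 619.9.
Demand choke price (Qd = 0): P = 655.3/0.2 = 3276.5. Consumer surplus = ½ × (3276.5 - 177) × 619.9 = 960690.025.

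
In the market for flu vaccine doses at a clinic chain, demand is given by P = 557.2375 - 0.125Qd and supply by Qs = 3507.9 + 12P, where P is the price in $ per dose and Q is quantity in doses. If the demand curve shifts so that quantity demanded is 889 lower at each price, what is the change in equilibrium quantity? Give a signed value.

ΔQ = -533.4

In direct form, Qd = 4457.9 - 8P.
At equilibrium Qd = Qs, so 4457.9 - 8P = 3507.9 + 12P; collecting terms, 950 = 20P and P* = 47.5.
From the demand curve, Q* = 4457.9 - 8(47.5) = 4077.9.
After the shift, demand is Qd = 3568.9 - 8P.
New equilibrium: 61 = 20P, so P = 3.05 and Q = 3544.5.
ΔQ = 3544.5 - 4077.9 = -533.4.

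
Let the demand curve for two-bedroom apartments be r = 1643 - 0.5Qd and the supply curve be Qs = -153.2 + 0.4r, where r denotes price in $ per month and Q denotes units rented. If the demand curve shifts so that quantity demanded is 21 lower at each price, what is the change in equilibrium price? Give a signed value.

Δr = -8.75

Solving each curve for Q: Qd = 3286 - 2r.
The market clears where 3286 - 2r = -153.2 + 0.4r. Rearranging, 2.4r = 3439.2, hence r* = 1433.
From the demand curve, Q* = 3286 - 2(1433) = 420.
After the shift, demand is Qd = 3265 - 2r.
The new intersection has 3418.2 = 2.4r, i.e. r = 1424.25, Q = 416.5.
Δr = 1424.25 - 1433 = -8.75.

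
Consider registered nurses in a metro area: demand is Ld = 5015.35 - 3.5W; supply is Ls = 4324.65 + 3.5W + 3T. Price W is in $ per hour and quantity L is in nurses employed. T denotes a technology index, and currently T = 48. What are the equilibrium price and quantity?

W* = 78.1, L* = 4742

With T = 48, supply is Ls = 4468.65 + 3.5W.
Equating demand and supply, 5015.35 - 3.5W = 4468.65 + 3.5W gives 7W = 546.7, so W* = 78.1.
Substitute back: L* = 5015.35 - 3.5(78.1) = 4742.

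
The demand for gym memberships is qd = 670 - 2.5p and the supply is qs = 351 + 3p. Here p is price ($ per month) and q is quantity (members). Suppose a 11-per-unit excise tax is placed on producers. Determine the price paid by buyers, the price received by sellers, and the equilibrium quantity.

p_b = 64, p_s = 53, q = 510

Producers keep p_s = p_b - 11 per unit, so supply in terms of the buyer price is qs = 318 + 3p_b.
Equate demand and the shifted supply: 670 - 2.5p_b = 318 + 3p_b, giving 5.5p_b = 352, so p_b = 64.
Then p_s = 64 - 11 = 53 and q = 670 - 2.5(64) = 510.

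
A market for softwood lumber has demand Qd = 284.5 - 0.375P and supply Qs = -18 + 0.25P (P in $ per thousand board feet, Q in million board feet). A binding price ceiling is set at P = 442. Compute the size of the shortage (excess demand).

Evaluating both curves at the ceiling price 442 gives Qd = 118.75, Qs = 92.5.
Shortage = Qd - Qs = 118.75 - 92.5 = 26.25.

Shortage = 26.25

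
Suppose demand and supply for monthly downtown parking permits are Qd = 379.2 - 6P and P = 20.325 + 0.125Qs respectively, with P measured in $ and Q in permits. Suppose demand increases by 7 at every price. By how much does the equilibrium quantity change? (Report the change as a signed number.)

ΔQ = 4

Solving each curve for Q: Qs = -162.6 + 8P.
At equilibrium Qd = Qs, so 379.2 - 6P = -162.6 + 8P; collecting terms, 541.8 = 14P and P* = 38.7.
Substitute back: Q* = 379.2 - 6(38.7) = 147.
After the shift, demand is Qd = 386.2 - 6P.
New equilibrium: 548.8 = 14P, so P = 39.2 and Q = 151.
ΔQ = 151 - 147 = 4.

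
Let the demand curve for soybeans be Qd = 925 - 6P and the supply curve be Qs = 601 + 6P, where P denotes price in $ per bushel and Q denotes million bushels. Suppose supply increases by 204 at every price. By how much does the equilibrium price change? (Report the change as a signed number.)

ΔP = -17

Equating demand and supply, 925 - 6P = 601 + 6P gives 12P = 324, so P* = 27.
Substitute back: Q* = 925 - 6(27) = 763.
After the shift, supply is Qs = 805 + 6P.
Re-solving, 12P = 120 gives P = 10 and Q = 865.
ΔP = 10 - 27 = -17.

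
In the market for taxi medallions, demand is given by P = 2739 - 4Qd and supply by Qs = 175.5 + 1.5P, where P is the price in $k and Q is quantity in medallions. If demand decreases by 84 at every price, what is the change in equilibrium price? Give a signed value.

Inverting to quantity form: Qd = 684.75 - 0.25P.
Equating demand and supply, 684.75 - 0.25P = 175.5 + 1.5P gives 1.75P = 509.25, so P* = 291.
Substitute back: Q* = 684.75 - 0.25(291) = 612.
After the shift, demand is Qd = 600.75 - 0.25P.
The new intersection has 425.25 = 1.75P, i.e. P = 243, Q = 540.
ΔP = 243 - 291 = -48.

ΔP = -48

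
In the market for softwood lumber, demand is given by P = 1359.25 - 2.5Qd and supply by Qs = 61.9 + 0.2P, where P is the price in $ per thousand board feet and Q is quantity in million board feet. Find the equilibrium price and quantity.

Rewriting in direct form: Qd = 543.7 - 0.4P.
The market clears where 543.7 - 0.4P = 61.9 + 0.2P. Rearranging, 0.6P = 481.8, hence P* = 803.
Then Q* = 543.7 - 0.4(803) = 222.5.

P* = 803, Q* = 222.5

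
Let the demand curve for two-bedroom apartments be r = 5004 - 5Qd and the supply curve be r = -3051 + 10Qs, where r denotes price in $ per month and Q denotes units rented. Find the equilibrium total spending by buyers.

Solving each curve for Q: Qd = 1000.8 - 0.2r and Qs = 305.1 + 0.1r.
Set Qd = Qs: 1000.8 - 0.2r = 305.1 + 0.1r, so 695.7 = 0.3r and r* = 2319.
Substitute back: Q* = 1000.8 - 0.2(2319) = 537.
Total spending by buyers = r* × Q* = 2319 × 537 = 1245303.

Total spending by buyers = 1245303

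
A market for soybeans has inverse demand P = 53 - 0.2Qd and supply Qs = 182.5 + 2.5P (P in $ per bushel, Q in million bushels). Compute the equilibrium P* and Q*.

P* = 11, Q* = 210

Solving each curve for Q: Qd = 265 - 5P.
At equilibrium Qd = Qs, so 265 - 5P = 182.5 + 2.5P; collecting terms, 82.5 = 7.5P and P* = 11.
Substitute back: Q* = 265 - 5(11) = 210.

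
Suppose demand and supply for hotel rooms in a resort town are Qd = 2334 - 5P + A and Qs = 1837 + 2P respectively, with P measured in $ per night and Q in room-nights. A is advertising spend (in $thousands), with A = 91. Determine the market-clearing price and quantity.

With A = 91, demand is Qd = 2425 - 5P.
The market clears where 2425 - 5P = 1837 + 2P. Rearranging, 7P = 588, hence P* = 84.
Then Q* = 2425 - 5(84) = 2005.

P* = 84, Q* = 2005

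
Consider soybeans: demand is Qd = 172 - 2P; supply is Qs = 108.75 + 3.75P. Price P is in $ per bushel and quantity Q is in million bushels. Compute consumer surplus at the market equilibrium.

The market clears where 172 - 2P = 108.75 + 3.75P. Rearranging, 5.75P = 63.25, hence P* = 11.
From the demand curve, Q* = 172 - 2(11) = 150.
Demand choke price (Qd = 0): P = 172/2 = 86. Consumer surplus = ½ × (86 - 11) × 150 = 5625.

Consumer surplus = 5625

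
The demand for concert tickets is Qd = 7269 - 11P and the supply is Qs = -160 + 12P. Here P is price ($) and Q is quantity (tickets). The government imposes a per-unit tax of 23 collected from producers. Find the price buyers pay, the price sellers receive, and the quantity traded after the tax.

P_b = 335, P_s = 312, Q = 3584

The tax drives a wedge P_b - P_s = 23. Substituting P_s = P_b - 23 into supply: Qs = -436 + 12P_b.
Equate demand and the shifted supply: 7269 - 11P_b = -436 + 12P_b, giving 23P_b = 7705, so P_b = 335.
Then P_s = 335 - 23 = 312 and Q = 7269 - 11(335) = 3584.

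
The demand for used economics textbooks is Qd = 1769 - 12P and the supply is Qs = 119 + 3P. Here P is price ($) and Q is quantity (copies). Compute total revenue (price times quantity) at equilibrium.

Total revenue = 49390

At equilibrium Qd = Qs, so 1769 - 12P = 119 + 3P; collecting terms, 1650 = 15P and P* = 110.
Plugging P* into demand: Q* = 1769 - 12(110) = 449.
Total revenue = P* × Q* = 110 × 449 = 49390.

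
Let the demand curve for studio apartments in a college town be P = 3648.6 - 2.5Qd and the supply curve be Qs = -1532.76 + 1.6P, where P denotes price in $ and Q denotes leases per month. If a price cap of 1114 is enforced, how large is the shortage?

Shortage = 764.2

In direct form, Qd = 1459.44 - 0.4P.
At P = 1114: Qd = 1013.84 and Qs = 249.64.
Shortage = Qd - Qs = 1013.84 - 249.64 = 764.2.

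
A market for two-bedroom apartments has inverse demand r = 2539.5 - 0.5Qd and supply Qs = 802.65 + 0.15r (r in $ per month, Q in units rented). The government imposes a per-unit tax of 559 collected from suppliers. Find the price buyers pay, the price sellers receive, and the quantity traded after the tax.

In direct form, Qd = 5079 - 2r.
With a tax of 559 on suppliers, they supply based on the net price r_s = r_b - 559, so Qs = 718.8 + 0.15r_b.
Set Qd = Qs: 5079 - 2r_b = 718.8 + 0.15r_b, so 4360.2 = 2.15r_b and r_b = 2028.
Then r_s = 2028 - 559 = 1469 and Q = 5079 - 2(2028) = 1023.

r_b = 2028, r_s = 1469, Q = 1023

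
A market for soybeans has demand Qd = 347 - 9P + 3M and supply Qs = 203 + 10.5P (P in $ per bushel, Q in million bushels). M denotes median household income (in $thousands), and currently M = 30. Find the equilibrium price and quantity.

With M = 30, demand is Qd = 437 - 9P.
At equilibrium Qd = Qs, so 437 - 9P = 203 + 10.5P; collecting terms, 234 = 19.5P and P* = 12.
From the demand curve, Q* = 437 - 9(12) = 329.

P* = 12, Q* = 329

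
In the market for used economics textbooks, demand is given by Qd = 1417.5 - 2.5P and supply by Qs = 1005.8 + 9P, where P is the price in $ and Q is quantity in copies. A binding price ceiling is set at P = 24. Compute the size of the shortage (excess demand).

With P fixed at 24, quantity demanded is 1357.5 and quantity supplied is 1221.8.
Shortage = Qd - Qs = 1357.5 - 1221.8 = 135.7.

Shortage = 135.7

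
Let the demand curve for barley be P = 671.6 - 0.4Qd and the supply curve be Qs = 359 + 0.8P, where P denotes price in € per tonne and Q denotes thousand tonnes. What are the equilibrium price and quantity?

P* = 400, Q* = 679

In direct form, Qd = 1679 - 2.5P.
The market clears where 1679 - 2.5P = 359 + 0.8P. Rearranging, 3.3P = 1320, hence P* = 400.
From the demand curve, Q* = 1679 - 2.5(400) = 679.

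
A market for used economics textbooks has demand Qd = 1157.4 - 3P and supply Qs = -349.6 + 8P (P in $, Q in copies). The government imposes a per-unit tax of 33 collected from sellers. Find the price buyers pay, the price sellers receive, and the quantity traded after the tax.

P_b = 161, P_s = 128, Q = 674.4

The tax drives a wedge P_b - P_s = 33. Substituting P_s = P_b - 33 into supply: Qs = -613.6 + 8P_b.
Market clearing requires 1157.4 - 3P_b = -613.6 + 8P_b; hence 1771 = 11P_b and P_b = 161.
Then P_s = 161 - 33 = 128 and Q = 1157.4 - 3(161) = 674.4.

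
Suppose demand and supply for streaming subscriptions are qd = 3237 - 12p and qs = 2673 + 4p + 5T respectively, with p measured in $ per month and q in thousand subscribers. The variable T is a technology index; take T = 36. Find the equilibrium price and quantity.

p* = 24, q* = 2949

With T = 36, supply is qs = 2853 + 4p.
Equating demand and supply, 3237 - 12p = 2853 + 4p gives 16p = 384, so p* = 24.
From the demand curve, q* = 3237 - 12(24) = 2949.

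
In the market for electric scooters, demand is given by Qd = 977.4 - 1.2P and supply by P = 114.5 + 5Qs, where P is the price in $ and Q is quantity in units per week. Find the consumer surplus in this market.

Solving each curve for Q: Qs = -22.9 + 0.2P.
Set Qd = Qs: 977.4 - 1.2P = -22.9 + 0.2P, so 1000.3 = 1.4P and P* = 714.5.
Then Q* = 977.4 - 1.2(714.5) = 120.
Demand choke price (Qd = 0): P = 977.4/1.2 = 814.5. Consumer surplus = ½ × (814.5 - 714.5) × 120 = 6000.

Consumer surplus = 6000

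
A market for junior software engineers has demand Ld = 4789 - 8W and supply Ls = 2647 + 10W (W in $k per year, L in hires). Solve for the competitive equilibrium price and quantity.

The market clears where 4789 - 8W = 2647 + 10W. Rearranging, 18W = 2142, hence W* = 119.
Plugging W* into demand: L* = 4789 - 8(119) = 3837.

W* = 119, L* = 3837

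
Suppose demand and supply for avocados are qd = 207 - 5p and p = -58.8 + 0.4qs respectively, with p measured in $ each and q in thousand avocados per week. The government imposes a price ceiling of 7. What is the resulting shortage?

In direct form, qs = 147 + 2.5p.
With p fixed at 7, quantity demanded is 172 and quantity supplied is 164.5.
Shortage = qd - qs = 172 - 164.5 = 7.5.

Shortage = 7.5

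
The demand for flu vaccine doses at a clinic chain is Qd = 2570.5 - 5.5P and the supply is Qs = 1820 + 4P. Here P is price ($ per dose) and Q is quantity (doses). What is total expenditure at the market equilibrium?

The market clears where 2570.5 - 5.5P = 1820 + 4P. Rearranging, 9.5P = 750.5, hence P* = 79.
Substitute back: Q* = 2570.5 - 5.5(79) = 2136.
Total expenditure = P* × Q* = 79 × 2136 = 168744.

Total expenditure = 168744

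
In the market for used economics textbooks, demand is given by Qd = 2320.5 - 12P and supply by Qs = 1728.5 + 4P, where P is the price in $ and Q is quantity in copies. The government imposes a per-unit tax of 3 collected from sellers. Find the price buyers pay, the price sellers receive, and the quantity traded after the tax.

With a tax of 3 on sellers, they supply based on the net price P_s = P_b - 3, so Qs = 1716.5 + 4P_b.
Set Qd = Qs: 2320.5 - 12P_b = 1716.5 + 4P_b, so 604 = 16P_b and P_b = 37.75.
Then P_s = 37.75 - 3 = 34.75 and Q = 2320.5 - 12(37.75) = 1867.5.

P_b = 37.75, P_s = 34.75, Q = 1867.5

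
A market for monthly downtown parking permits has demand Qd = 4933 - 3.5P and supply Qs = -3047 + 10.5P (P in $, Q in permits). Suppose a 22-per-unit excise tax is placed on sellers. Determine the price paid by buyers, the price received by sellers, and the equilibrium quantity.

The tax drives a wedge P_b - P_s = 22. Substituting P_s = P_b - 22 into supply: Qs = -3278 + 10.5P_b.
Market clearing requires 4933 - 3.5P_b = -3278 + 10.5P_b; hence 8211 = 14P_b and P_b = 586.5.
Then P_s = 586.5 - 22 = 564.5 and Q = 4933 - 3.5(586.5) = 2880.25.

P_b = 586.5, P_s = 564.5, Q = 2880.25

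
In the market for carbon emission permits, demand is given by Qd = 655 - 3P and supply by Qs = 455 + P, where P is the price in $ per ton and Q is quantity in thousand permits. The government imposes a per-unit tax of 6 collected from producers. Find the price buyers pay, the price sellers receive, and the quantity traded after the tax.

Producers keep P_s = P_b - 6 per unit, so supply in terms of the buyer price is Qs = 449 + P_b.
Set Qd = Qs: 655 - 3P_b = 449 + P_b, so 206 = 4P_b and P_b = 51.5.
Then P_s = 51.5 - 6 = 45.5 and Q = 655 - 3(51.5) = 500.5.

P_b = 51.5, P_s = 45.5, Q = 500.5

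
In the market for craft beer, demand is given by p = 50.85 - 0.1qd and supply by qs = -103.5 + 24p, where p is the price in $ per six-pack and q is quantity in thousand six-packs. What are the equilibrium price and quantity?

Inverting to quantity form: qd = 508.5 - 10p.
The market clears where 508.5 - 10p = -103.5 + 24p. Rearranging, 34p = 612, hence p* = 18.
Then q* = 508.5 - 10(18) = 328.5.

p* = 18, q* = 328.5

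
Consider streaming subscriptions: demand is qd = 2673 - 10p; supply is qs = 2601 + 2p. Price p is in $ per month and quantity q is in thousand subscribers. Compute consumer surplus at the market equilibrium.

Equating demand and supply, 2673 - 10p = 2601 + 2p gives 12p = 72, so p* = 6.
Then q* = 2673 - 10(6) = 2613.
Demand choke price (qd = 0): p = 2673/10 = 267.3. Consumer surplus = ½ × (267.3 - 6) × 2613 = 341388.45.

Consumer surplus = 341388.45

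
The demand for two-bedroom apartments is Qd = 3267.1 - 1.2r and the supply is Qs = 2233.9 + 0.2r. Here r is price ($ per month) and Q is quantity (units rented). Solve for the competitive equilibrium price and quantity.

Equating demand and supply, 3267.1 - 1.2r = 2233.9 + 0.2r gives 1.4r = 1033.2, so r* = 738.
Substitute back: Q* = 3267.1 - 1.2(738) = 2381.5.

r* = 738, Q* = 2381.5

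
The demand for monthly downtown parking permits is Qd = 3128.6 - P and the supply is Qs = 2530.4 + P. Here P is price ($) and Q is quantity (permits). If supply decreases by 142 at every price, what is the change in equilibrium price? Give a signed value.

ΔP = 71

The market clears where 3128.6 - P = 2530.4 + P. Rearranging, 2P = 598.2, hence P* = 299.1.
Plugging P* into demand: Q* = 3128.6 - 299.1 = 2829.5.
After the shift, supply is Qs = 2388.4 + P.
New equilibrium: 740.2 = 2P, so P = 370.1 and Q = 2758.5.
ΔP = 370.1 - 299.1 = 71.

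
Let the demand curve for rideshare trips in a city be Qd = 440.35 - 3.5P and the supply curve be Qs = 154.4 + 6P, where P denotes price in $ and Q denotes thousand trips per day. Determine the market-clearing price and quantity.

Set Qd = Qs: 440.35 - 3.5P = 154.4 + 6P, so 285.95 = 9.5P and P* = 30.1.
Substitute back: Q* = 440.35 - 3.5(30.1) = 335.

P* = 30.1, Q* = 335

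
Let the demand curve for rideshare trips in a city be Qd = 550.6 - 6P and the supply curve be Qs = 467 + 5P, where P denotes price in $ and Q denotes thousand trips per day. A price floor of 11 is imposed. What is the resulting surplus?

With P fixed at 11, quantity demanded is 484.6 and quantity supplied is 522.
Surplus = Qs - Qd = 522 - 484.6 = 37.4.

Surplus = 37.4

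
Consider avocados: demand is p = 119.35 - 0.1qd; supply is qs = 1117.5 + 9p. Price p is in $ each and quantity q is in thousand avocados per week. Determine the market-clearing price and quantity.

Rewriting in direct form: qd = 1193.5 - 10p.
Equating demand and supply, 1193.5 - 10p = 1117.5 + 9p gives 19p = 76, so p* = 4.
From the demand curve, q* = 1193.5 - 10(4) = 1153.5.

p* = 4, q* = 1153.5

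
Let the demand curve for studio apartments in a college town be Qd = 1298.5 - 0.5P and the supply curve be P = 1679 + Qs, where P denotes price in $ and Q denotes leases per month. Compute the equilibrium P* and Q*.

Rewriting in direct form: Qs = -1679 + P.
Equating demand and supply, 1298.5 - 0.5P = -1679 + P gives 1.5P = 2977.5, so P* = 1985.
Then Q* = 1298.5 - 0.5(1985) = 306.

P* = 1985, Q* = 306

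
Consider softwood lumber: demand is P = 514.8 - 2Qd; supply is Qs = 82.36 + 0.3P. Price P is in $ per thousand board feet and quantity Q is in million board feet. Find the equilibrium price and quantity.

P* = 218.8, Q* = 148

In direct form, Qd = 257.4 - 0.5P.
Set Qd = Qs: 257.4 - 0.5P = 82.36 + 0.3P, so 175.04 = 0.8P and P* = 218.8.
From the demand curve, Q* = 257.4 - 0.5(218.8) = 148.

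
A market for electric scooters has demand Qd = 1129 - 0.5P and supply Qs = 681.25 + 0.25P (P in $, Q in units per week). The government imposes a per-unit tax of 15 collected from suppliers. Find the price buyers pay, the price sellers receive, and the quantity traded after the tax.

P_b = 602, P_s = 587, Q = 828

With a tax of 15 on suppliers, they supply based on the net price P_s = P_b - 15, so Qs = 677.5 + 0.25P_b.
Market clearing requires 1129 - 0.5P_b = 677.5 + 0.25P_b; hence 451.5 = 0.75P_b and P_b = 602.
Then P_s = 602 - 15 = 587 and Q = 1129 - 0.5(602) = 828.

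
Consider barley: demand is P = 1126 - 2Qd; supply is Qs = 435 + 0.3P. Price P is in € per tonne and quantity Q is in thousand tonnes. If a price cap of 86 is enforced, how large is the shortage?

Rewriting in direct form: Qd = 563 - 0.5P.
Evaluating both curves at the ceiling price 86 gives Qd = 520, Qs = 460.8.
Shortage = Qd - Qs = 520 - 460.8 = 59.2.

Shortage = 59.2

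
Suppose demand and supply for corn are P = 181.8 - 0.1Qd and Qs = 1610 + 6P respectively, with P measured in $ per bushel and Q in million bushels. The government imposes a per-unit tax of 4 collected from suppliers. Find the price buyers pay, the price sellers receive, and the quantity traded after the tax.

P_b = 14.5, P_s = 10.5, Q = 1673

Solving each curve for Q: Qd = 1818 - 10P.
Suppliers keep P_s = P_b - 4 per unit, so supply in terms of the buyer price is Qs = 1586 + 6P_b.
Market clearing requires 1818 - 10P_b = 1586 + 6P_b; hence 232 = 16P_b and P_b = 14.5.
Then P_s = 14.5 - 4 = 10.5 and Q = 1818 - 10(14.5) = 1673.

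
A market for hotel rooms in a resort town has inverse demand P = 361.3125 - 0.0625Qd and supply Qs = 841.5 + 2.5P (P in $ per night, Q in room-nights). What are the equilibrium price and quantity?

P* = 267, Q* = 1509

Inverting to quantity form: Qd = 5781 - 16P.
Set Qd = Qs: 5781 - 16P = 841.5 + 2.5P, so 4939.5 = 18.5P and P* = 267.
Substitute back: Q* = 5781 - 16(267) = 1509.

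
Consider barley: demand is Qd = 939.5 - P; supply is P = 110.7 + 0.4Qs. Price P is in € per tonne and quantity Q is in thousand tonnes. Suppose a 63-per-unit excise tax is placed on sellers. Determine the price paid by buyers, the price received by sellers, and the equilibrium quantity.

P_b = 392.5, P_s = 329.5, Q = 547

In direct form, Qs = -276.75 + 2.5P.
Sellers keep P_s = P_b - 63 per unit, so supply in terms of the buyer price is Qs = -434.25 + 2.5P_b.
Market clearing requires 939.5 - P_b = -434.25 + 2.5P_b; hence 1373.75 = 3.5P_b and P_b = 392.5.
So P_s = 329.5 and the quantity traded is Q = 939.5 - 392.5 = 547.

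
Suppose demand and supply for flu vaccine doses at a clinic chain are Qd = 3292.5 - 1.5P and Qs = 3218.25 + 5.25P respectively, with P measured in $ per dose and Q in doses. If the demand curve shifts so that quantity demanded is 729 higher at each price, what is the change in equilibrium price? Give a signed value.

ΔP = 108

The market clears where 3292.5 - 1.5P = 3218.25 + 5.25P. Rearranging, 6.75P = 74.25, hence P* = 11.
From the demand curve, Q* = 3292.5 - 1.5(11) = 3276.
After the shift, demand is Qd = 4021.5 - 1.5P.
Re-solving, 6.75P = 803.25 gives P = 119 and Q = 3843.
ΔP = 119 - 11 = 108.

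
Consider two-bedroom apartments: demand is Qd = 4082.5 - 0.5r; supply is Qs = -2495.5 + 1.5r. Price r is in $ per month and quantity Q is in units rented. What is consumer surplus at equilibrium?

Set Qd = Qs: 4082.5 - 0.5r = -2495.5 + 1.5r, so 6578 = 2r and r* = 3289.
Substitute back: Q* = 4082.5 - 0.5(3289) = 2438.
Demand choke price (Qd = 0): r = 4082.5/0.5 = 8165. Consumer surplus = ½ × (8165 - 3289) × 2438 = 5943844.

Consumer surplus = 5943844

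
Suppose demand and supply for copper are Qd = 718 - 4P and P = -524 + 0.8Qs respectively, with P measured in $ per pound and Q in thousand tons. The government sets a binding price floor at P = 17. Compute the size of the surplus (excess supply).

Surplus = 26.25

Inverting to quantity form: Qs = 655 + 1.25P.
At P = 17: Qd = 650 and Qs = 676.25.
Surplus = Qs - Qd = 676.25 - 650 = 26.25.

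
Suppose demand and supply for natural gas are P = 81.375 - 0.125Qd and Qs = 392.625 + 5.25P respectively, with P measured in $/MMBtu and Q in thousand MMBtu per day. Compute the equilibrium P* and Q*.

Inverting to quantity form: Qd = 651 - 8P.
At equilibrium Qd = Qs, so 651 - 8P = 392.625 + 5.25P; collecting terms, 258.375 = 13.25P and P* = 19.5.
Then Q* = 651 - 8(19.5) = 495.

P* = 19.5, Q* = 495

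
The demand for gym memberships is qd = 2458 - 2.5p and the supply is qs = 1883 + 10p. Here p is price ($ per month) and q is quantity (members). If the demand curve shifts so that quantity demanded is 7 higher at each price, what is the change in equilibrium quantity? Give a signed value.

Equating demand and supply, 2458 - 2.5p = 1883 + 10p gives 12.5p = 575, so p* = 46.
Substitute back: q* = 2458 - 2.5(46) = 2343.
After the shift, demand is qd = 2465 - 2.5p.
Re-solving, 12.5p = 582 gives p = 46.56 and q = 2348.6.
Δq = 2348.6 - 2343 = 5.6.

Δq = 5.6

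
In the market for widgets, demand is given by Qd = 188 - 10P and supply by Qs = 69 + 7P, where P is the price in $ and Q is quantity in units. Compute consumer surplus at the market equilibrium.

Consumer surplus = 696.2

At equilibrium Qd = Qs, so 188 - 10P = 69 + 7P; collecting terms, 119 = 17P and P* = 7.
Substitute back: Q* = 188 - 10(7) = 118.
Demand choke price (Qd = 0): P = 188/10 = 18.8. Consumer surplus = ½ × (18.8 - 7) × 118 = 696.2.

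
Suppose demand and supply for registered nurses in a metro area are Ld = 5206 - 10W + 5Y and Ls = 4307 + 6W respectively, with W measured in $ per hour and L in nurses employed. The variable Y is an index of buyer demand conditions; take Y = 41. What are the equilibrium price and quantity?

W* = 69, L* = 4721

With Y = 41, demand is Ld = 5411 - 10W.
Set Ld = Ls: 5411 - 10W = 4307 + 6W, so 1104 = 16W and W* = 69.
From the demand curve, L* = 5411 - 10(69) = 4721.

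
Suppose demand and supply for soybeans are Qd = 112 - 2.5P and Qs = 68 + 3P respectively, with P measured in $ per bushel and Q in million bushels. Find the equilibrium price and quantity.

The market clears where 112 - 2.5P = 68 + 3P. Rearranging, 5.5P = 44, hence P* = 8.
Plugging P* into demand: Q* = 112 - 2.5(8) = 92.

P* = 8, Q* = 92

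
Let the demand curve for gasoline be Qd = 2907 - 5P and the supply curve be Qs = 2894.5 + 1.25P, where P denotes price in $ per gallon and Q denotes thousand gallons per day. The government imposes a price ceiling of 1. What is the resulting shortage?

Evaluating both curves at the ceiling price 1 gives Qd = 2902, Qs = 2895.75.
Shortage = Qd - Qs = 2902 - 2895.75 = 6.25.

Shortage = 6.25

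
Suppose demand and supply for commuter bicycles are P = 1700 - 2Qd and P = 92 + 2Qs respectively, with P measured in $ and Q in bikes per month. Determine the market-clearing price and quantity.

In direct form, Qd = 850 - 0.5P and Qs = -46 + 0.5P.
Equating demand and supply, 850 - 0.5P = -46 + 0.5P gives P = 896, so P* = 896.
Substitute back: Q* = 850 - 0.5(896) = 402.

P* = 896, Q* = 402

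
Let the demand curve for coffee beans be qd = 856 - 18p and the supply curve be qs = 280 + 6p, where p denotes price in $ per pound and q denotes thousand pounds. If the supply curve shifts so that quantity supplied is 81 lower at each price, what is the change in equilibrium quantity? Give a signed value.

Δq = -60.75

At equilibrium qd = qs, so 856 - 18p = 280 + 6p; collecting terms, 576 = 24p and p* = 24.
Substitute back: q* = 856 - 18(24) = 424.
After the shift, supply is qs = 199 + 6p.
New equilibrium: 657 = 24p, so p = 27.375 and q = 363.25.
Δq = 363.25 - 424 = -60.75.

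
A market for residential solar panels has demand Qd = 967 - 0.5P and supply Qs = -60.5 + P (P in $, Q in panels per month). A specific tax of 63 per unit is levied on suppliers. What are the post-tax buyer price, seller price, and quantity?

The tax drives a wedge P_b - P_s = 63. Substituting P_s = P_b - 63 into supply: Qs = -123.5 + P_b.
Set Qd = Qs: 967 - 0.5P_b = -123.5 + P_b, so 1090.5 = 1.5P_b and P_b = 727.
So P_s = 664 and the quantity traded is Q = 967 - 0.5(727) = 603.5.

P_b = 727, P_s = 664, Q = 603.5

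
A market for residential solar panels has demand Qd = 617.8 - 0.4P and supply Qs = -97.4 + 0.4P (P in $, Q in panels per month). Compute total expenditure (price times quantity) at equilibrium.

Total expenditure = 232618.8

Set Qd = Qs: 617.8 - 0.4P = -97.4 + 0.4P, so 715.2 = 0.8P and P* = 894.
Substitute back: Q* = 617.8 - 0.4(894) = 260.2.
Total expenditure = P* × Q* = 894 × 260.2 = 232618.8.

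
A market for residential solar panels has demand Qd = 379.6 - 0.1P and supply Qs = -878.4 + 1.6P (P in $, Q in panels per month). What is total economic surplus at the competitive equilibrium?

Equating demand and supply, 379.6 - 0.1P = -878.4 + 1.6P gives 1.7P = 1258, so P* = 740.
Then Q* = 379.6 - 0.1(740) = 305.6.
Demand choke price = 3796; supply choke price = 549. CS = ½(3796 - 740)(305.6) = 466956.8; PS = ½(740 - 549)(305.6) = 29184.8. Total surplus = 496141.6.

Total surplus = 496141.6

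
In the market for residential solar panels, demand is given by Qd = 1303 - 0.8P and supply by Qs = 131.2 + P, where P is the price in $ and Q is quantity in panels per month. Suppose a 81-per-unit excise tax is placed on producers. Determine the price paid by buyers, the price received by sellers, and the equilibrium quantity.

P_b = 696, P_s = 615, Q = 746.2

The tax drives a wedge P_b - P_s = 81. Substituting P_s = P_b - 81 into supply: Qs = 50.2 + P_b.
Equate demand and the shifted supply: 1303 - 0.8P_b = 50.2 + P_b, giving 1.8P_b = 1252.8, so P_b = 696.
Then P_s = 696 - 81 = 615 and Q = 1303 - 0.8(696) = 746.2.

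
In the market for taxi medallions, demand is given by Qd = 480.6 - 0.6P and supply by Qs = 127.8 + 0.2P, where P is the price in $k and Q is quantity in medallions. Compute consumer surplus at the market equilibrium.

Consumer surplus = 38880

Equating demand and supply, 480.6 - 0.6P = 127.8 + 0.2P gives 0.8P = 352.8, so P* = 441.
Then Q* = 480.6 - 0.6(441) = 216.
Demand choke price (Qd = 0): P = 480.6/0.6 = 801. Consumer surplus = ½ × (801 - 441) × 216 = 38880.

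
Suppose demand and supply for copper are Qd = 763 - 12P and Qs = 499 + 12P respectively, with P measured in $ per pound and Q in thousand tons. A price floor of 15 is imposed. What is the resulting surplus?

Surplus = 96

With P fixed at 15, quantity demanded is 583 and quantity supplied is 679.
Surplus = Qs - Qd = 679 - 583 = 96.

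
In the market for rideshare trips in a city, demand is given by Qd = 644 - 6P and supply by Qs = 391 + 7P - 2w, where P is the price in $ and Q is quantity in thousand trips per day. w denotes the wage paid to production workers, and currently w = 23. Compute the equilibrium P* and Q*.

With w = 23, supply is Qs = 345 + 7P.
Set Qd = Qs: 644 - 6P = 345 + 7P, so 299 = 13P and P* = 23.
From the demand curve, Q* = 644 - 6(23) = 506.

P* = 23, Q* = 506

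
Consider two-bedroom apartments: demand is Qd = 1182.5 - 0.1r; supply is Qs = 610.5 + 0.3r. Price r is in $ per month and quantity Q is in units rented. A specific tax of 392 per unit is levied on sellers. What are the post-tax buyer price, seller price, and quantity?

r_b = 1724, r_s = 1332, Q = 1010.1

Sellers keep r_s = r_b - 392 per unit, so supply in terms of the buyer price is Qs = 492.9 + 0.3r_b.
Equate demand and the shifted supply: 1182.5 - 0.1r_b = 492.9 + 0.3r_b, giving 0.4r_b = 689.6, so r_b = 1724.
So r_s = 1332 and the quantity traded is Q = 1182.5 - 0.1(1724) = 1010.1.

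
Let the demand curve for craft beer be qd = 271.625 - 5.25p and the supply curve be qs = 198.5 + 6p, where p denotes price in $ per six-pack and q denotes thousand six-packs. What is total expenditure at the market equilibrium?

Total expenditure = 1543.75

Equating demand and supply, 271.625 - 5.25p = 198.5 + 6p gives 11.25p = 73.125, so p* = 6.5.
Substitute back: q* = 271.625 - 5.25(6.5) = 237.5.
Total expenditure = p* × q* = 6.5 × 237.5 = 1543.75.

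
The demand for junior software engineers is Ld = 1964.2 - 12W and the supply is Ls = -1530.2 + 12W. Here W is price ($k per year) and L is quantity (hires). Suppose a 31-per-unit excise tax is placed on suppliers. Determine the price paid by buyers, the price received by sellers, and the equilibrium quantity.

W_b = 161.1, W_s = 130.1, L = 31

The tax drives a wedge W_b - W_s = 31. Substituting W_s = W_b - 31 into supply: Ls = -1902.2 + 12W_b.
Set Ld = Ls: 1964.2 - 12W_b = -1902.2 + 12W_b, so 3866.4 = 24W_b and W_b = 161.1.
So W_s = 130.1 and the quantity traded is L = 1964.2 - 12(161.1) = 31.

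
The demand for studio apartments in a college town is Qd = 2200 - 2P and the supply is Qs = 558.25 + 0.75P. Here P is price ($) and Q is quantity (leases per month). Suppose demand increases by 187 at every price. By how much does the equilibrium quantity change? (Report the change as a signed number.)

Equating demand and supply, 2200 - 2P = 558.25 + 0.75P gives 2.75P = 1641.75, so P* = 597.
Substitute back: Q* = 2200 - 2(597) = 1006.
After the shift, demand is Qd = 2387 - 2P.
The new intersection has 1828.75 = 2.75P, i.e. P = 665, Q = 1057.
ΔQ = 1057 - 1006 = 51.

ΔQ = 51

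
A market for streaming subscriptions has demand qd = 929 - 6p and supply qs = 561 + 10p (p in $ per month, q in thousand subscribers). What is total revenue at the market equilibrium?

Total revenue = 18193

The market clears where 929 - 6p = 561 + 10p. Rearranging, 16p = 368, hence p* = 23.
From the demand curve, q* = 929 - 6(23) = 791.
Total revenue = p* × q* = 23 × 791 = 18193.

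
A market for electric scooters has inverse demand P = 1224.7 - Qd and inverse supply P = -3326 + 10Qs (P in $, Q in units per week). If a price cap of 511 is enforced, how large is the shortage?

Shortage = 330

In direct form, Qd = 1224.7 - P and Qs = 332.6 + 0.1P.
At P = 511: Qd = 713.7 and Qs = 383.7.
Shortage = Qd - Qs = 713.7 - 383.7 = 330.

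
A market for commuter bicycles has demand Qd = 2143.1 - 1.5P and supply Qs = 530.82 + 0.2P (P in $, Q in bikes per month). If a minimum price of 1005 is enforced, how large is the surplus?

Surplus = 96.22

With P fixed at 1005, quantity demanded is 635.6 and quantity supplied is 731.82.
Surplus = Qs - Qd = 731.82 - 635.6 = 96.22.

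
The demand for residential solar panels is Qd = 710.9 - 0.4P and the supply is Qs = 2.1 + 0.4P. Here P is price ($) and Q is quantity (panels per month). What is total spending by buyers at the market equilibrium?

Total spending by buyers = 315859

Set Qd = Qs: 710.9 - 0.4P = 2.1 + 0.4P, so 708.8 = 0.8P and P* = 886.
Plugging P* into demand: Q* = 710.9 - 0.4(886) = 356.5.
Total spending by buyers = P* × Q* = 886 × 356.5 = 315859.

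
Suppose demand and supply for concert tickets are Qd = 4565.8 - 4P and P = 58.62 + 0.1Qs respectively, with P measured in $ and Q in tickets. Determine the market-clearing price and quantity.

Rewriting in direct form: Qs = -586.2 + 10P.
At equilibrium Qd = Qs, so 4565.8 - 4P = -586.2 + 10P; collecting terms, 5152 = 14P and P* = 368.
From the demand curve, Q* = 4565.8 - 4(368) = 3093.8.

P* = 368, Q* = 3093.8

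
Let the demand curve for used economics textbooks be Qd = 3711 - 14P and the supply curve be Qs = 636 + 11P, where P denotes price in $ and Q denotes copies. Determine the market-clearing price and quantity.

P* = 123, Q* = 1989

Equating demand and supply, 3711 - 14P = 636 + 11P gives 25P = 3075, so P* = 123.
From the demand curve, Q* = 3711 - 14(123) = 1989.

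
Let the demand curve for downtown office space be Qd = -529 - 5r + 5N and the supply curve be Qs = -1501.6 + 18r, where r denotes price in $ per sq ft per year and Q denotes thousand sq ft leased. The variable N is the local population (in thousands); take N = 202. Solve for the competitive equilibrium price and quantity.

With N = 202, demand is Qd = 481 - 5r.
At equilibrium Qd = Qs, so 481 - 5r = -1501.6 + 18r; collecting terms, 1982.6 = 23r and r* = 86.2.
From the demand curve, Q* = 481 - 5(86.2) = 50.

r* = 86.2, Q* = 50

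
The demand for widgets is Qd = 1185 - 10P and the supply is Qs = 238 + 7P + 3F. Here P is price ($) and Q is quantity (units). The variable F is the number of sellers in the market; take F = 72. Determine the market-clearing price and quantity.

With F = 72, supply is Qs = 454 + 7P.
Set Qd = Qs: 1185 - 10P = 454 + 7P, so 731 = 17P and P* = 43.
From the demand curve, Q* = 1185 - 10(43) = 755.

P* = 43, Q* = 755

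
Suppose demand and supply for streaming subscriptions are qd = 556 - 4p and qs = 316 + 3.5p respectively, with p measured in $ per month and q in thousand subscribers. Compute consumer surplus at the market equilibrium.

The market clears where 556 - 4p = 316 + 3.5p. Rearranging, 7.5p = 240, hence p* = 32.
Then q* = 556 - 4(32) = 428.
Demand choke price (qd = 0): p = 556/4 = 139. Consumer surplus = ½ × (139 - 32) × 428 = 22898.

Consumer surplus = 22898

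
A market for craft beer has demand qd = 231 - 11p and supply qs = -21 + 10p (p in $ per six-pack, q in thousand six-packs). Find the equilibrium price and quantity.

p* = 12, q* = 99

Set qd = qs: 231 - 11p = -21 + 10p, so 252 = 21p and p* = 12.
Substitute back: q* = 231 - 11(12) = 99.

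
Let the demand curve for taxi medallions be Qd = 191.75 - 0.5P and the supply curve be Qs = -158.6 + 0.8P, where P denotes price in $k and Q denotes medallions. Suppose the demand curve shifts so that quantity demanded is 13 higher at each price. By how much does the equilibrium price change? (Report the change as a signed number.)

Equating demand and supply, 191.75 - 0.5P = -158.6 + 0.8P gives 1.3P = 350.35, so P* = 269.5.
Then Q* = 191.75 - 0.5(269.5) = 57.
After the shift, demand is Qd = 204.75 - 0.5P.
New equilibrium: 363.35 = 1.3P, so P = 279.5 and Q = 65.
ΔP = 279.5 - 269.5 = 10.

ΔP = 10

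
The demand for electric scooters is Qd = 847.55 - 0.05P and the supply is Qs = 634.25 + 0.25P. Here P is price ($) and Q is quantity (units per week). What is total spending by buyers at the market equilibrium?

Total spending by buyers = 577332

At equilibrium Qd = Qs, so 847.55 - 0.05P = 634.25 + 0.25P; collecting terms, 213.3 = 0.3P and P* = 711.
From the demand curve, Q* = 847.55 - 0.05(711) = 812.
Total spending by buyers = P* × Q* = 711 × 812 = 577332.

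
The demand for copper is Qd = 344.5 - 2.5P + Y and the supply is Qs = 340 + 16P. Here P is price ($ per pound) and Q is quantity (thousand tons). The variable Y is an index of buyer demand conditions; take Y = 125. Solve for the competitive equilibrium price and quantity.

With Y = 125, demand is Qd = 469.5 - 2.5P.
The market clears where 469.5 - 2.5P = 340 + 16P. Rearranging, 18.5P = 129.5, hence P* = 7.
Then Q* = 469.5 - 2.5(7) = 452.

P* = 7, Q* = 452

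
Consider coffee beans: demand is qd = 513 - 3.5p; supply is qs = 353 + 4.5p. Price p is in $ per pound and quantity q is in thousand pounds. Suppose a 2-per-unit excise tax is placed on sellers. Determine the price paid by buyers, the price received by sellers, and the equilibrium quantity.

p_b = 21.125, p_s = 19.125, q = 439.0625

With a tax of 2 on sellers, they supply based on the net price p_s = p_b - 2, so qs = 344 + 4.5p_b.
Equate demand and the shifted supply: 513 - 3.5p_b = 344 + 4.5p_b, giving 8p_b = 169, so p_b = 21.125.
So p_s = 19.125 and the quantity traded is q = 513 - 3.5(21.125) = 439.0625.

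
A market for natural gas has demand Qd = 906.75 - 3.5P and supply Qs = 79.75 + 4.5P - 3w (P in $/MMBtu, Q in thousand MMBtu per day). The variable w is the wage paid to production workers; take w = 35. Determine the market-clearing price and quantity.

P* = 116.5, Q* = 499

With w = 35, supply is Qs = -25.25 + 4.5P.
Set Qd = Qs: 906.75 - 3.5P = -25.25 + 4.5P, so 932 = 8P and P* = 116.5.
Substitute back: Q* = 906.75 - 3.5(116.5) = 499.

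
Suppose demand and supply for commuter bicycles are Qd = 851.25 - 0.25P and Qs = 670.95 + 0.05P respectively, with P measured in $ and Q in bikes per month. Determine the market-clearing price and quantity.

At equilibrium Qd = Qs, so 851.25 - 0.25P = 670.95 + 0.05P; collecting terms, 180.3 = 0.3P and P* = 601.
Plugging P* into demand: Q* = 851.25 - 0.25(601) = 701.

P* = 601, Q* = 701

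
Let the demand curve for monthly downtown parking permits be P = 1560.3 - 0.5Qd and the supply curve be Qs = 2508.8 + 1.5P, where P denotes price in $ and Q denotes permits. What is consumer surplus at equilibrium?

Rewriting in direct form: Qd = 3120.6 - 2P.
Set Qd = Qs: 3120.6 - 2P = 2508.8 + 1.5P, so 611.8 = 3.5P and P* = 174.8.
Then Q* = 3120.6 - 2(174.8) = 2771.
Demand choke price (Qd = 0): P = 3120.6/2 = 1560.3. Consumer surplus = ½ × (1560.3 - 174.8) × 2771 = 1919610.25.

Consumer surplus = 1919610.25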